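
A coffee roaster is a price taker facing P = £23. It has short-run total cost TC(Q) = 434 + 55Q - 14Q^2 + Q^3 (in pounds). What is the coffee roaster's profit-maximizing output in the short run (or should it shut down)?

Produce at Q = 8

Variable cost is VC = 55Q - 14Q^2 + Q^3, so AVC = VC/Q = 55 - 14Q + Q^2 and MC = dTC/dQ = 55 - 28Q + 3Q^2.
AVC is minimized where dAVC/dQ = -14 + 2Q = 0, at Q = 7; min AVC = 55 - 14·7 + 7^2 = £6.
Since P = £23 ≥ min AVC = £6, price covers variable cost and the firm should produce.
Solving P = MC: 32 - 28Q + 3Q^2 = 0 ⇒ Q = 4/3 or 8. On the upward-sloping branch, Q* = 8.
Check: AVC at Q = 8 is £7 ≤ P, so revenue covers variable cost.
Profit = P·Q − TC = 23·8 − 490 = -£306, a loss, but smaller than the £434 fixed cost the firm would lose by shutting down.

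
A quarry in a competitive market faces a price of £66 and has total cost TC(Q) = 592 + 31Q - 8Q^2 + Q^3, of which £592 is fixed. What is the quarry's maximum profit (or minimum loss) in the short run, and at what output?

Profit = -£298 at Q = 7

AVC = 31 - 8Q + Q^2; min AVC = £15 at Q = 4. Since P = £66 ≥ min AVC, the firm produces.
With MC = 31 - 16Q + 3Q^2, P = MC on the upward-sloping part at Q* = 7.
TR = 66·7 = 462. TC = 592 + 168 = 760. Profit = 462 − 760 = -£298.
That loss of £298 beats the £592 the firm would lose by shutting down; producing recovers £294 of fixed cost.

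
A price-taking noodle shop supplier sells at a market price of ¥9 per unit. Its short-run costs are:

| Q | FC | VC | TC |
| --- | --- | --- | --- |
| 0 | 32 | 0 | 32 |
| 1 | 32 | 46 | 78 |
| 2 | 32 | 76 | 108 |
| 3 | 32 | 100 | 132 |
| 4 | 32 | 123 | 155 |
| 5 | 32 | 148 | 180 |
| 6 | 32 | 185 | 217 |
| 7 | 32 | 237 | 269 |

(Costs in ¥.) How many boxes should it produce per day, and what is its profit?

Compute π = P·Q − TC at each output: Q=0: -32; Q=1: -69; Q=2: -90; Q=3: -105; Q=4: -119; Q=5: -135; Q=6: -163; Q=7: -206.
Profit is highest at Q = 0. Equivalently, the lowest AVC in the table is 148/5 ≈ ¥29.60 at Q = 5, and P = ¥9 falls below it — price never covers variable cost, so the firm shuts down and loses only its fixed cost.

Q = 0 (shut down); profit = -¥32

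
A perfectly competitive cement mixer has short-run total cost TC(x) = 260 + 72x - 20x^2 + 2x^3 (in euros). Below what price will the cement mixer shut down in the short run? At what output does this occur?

Short-run supply begins at min AVC. From VC = 72x - 20x^2 + 2x^3, AVC = 72 - 20x + 2x^2.
At the minimum of AVC, MC = AVC. MC = 72 - 40x + 6x^2; setting MC = AVC gives 4x^2 - 20x = 0, so x = 5. min AVC = 22.
For P < €22 the firm produces nothing.

€22 per unit, at x = 5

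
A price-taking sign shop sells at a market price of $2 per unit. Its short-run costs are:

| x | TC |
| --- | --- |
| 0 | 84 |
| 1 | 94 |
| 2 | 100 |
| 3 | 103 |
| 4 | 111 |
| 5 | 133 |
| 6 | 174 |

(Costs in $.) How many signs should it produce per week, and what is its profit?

Tabulate TR − TC: x=0: -84; x=1: -92; x=2: -96; x=3: -97; x=4: -103; x=5: -123; x=6: -162.
Profit is highest at x = 0. Equivalently, the lowest AVC in the table is 19/3 ≈ $6.33 at x = 3, and P = $2 falls below it — price never covers variable cost, so the firm shuts down and loses only its fixed cost.

x = 0 (shut down); profit = -$84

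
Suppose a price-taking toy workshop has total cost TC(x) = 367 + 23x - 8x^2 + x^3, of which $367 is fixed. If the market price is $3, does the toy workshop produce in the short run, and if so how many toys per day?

From TC, MC = TC'(x) = 23 - 16x + 3x^2 and AVC = VC/x = 23 - 8x + x^2.
AVC is minimized where dAVC/dx = -8 + 2x = 0, at x = 4; min AVC = 23 - 8·4 + 4^2 = $7.
P = $3 lies below min AVC = $7; no output level covers variable cost.
The firm minimizes its loss by shutting down and losing only its fixed cost of $367.

Shut down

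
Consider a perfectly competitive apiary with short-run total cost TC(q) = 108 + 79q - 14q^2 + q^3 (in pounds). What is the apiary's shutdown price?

The shutdown price is the minimum of AVC. VC = 79q - 14q^2 + q^3, so AVC = 79 - 14q + q^2.
dAVC/dq = -14 + 2q = 0 gives q = 7. min AVC = 79 - 14·7 + 7^2 = 30.
The firm shuts down for any P below £30.

£30 per unit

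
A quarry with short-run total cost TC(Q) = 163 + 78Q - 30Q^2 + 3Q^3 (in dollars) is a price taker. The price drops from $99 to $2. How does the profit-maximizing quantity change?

AVC = 78 - 30Q + 3Q^2, minimized at Q = 5 where min AVC = $3. MC = 78 - 60Q + 9Q^2.
At P = $99 ≥ min AVC, set P = MC on the rising branch: Q = 7.
At P = $2 < min AVC = $3, price no longer covers variable cost at any output, so the firm shuts down: Q = 0.

Output falls from 7 to 0 (the firm shuts down)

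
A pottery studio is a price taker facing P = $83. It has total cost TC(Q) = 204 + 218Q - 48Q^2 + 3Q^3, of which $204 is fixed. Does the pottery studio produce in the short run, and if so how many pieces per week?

Strip out fixed cost: VC = 218Q - 48Q^2 + 3Q^3. Then AVC = 218 - 48Q + 3Q^2 and MC = 218 - 96Q + 9Q^2.
AVC is minimized where dAVC/dQ = -48 + 6Q = 0, at Q = 8; min AVC = 218 - 48·8 + 3·8^2 = $26.
P = $83 exceeds min AVC = $26, so the firm stays open.
Solving P = MC: 135 - 96Q + 9Q^2 = 0 ⇒ Q = 5/3 or 9. On the upward-sloping branch, Q* = 9.
Check: AVC at Q = 9 is $29 ≤ P, so revenue covers variable cost.
Profit = P·Q − TC = 83·9 − 465 = $282.

Produce at Q = 9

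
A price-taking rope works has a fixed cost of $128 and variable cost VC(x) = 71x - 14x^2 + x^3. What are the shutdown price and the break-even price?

Shutdown price = $22; break-even price = $39

Shutdown price = min AVC. AVC = 71 - 14x + x^2, with vertex at x = 7 and minimum $22.
ATC = 128/x + 71 - 14x + x^2. Setting dATC/dx = −128/x^2 − 14 + 2x = 0 gives x = 8 (since 2·8^3 − 14·8^2 = 128).
min ATC = 128/8 + 71 − 14·8 + 8^2 = $39. That is the break-even price.
Between these two prices the firm operates at a loss; above $39 it earns a profit.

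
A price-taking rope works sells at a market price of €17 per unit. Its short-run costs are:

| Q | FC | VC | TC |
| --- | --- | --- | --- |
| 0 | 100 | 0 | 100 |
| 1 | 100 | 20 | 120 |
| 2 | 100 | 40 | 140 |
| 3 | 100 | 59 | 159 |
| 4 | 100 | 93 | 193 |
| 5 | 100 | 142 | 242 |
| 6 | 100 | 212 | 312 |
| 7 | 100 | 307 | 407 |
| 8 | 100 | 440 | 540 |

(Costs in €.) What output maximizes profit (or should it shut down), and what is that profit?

Compute π = P·Q − TC at each output: Q=0: -100; Q=1: -103; Q=2: -106; Q=3: -108; Q=4: -125; Q=5: -157; Q=6: -210; Q=7: -288; Q=8: -404.
Profit is highest at Q = 0. Equivalently, the lowest AVC in the table is 59/3 ≈ €19.67 at Q = 3, and P = €17 falls below it — price never covers variable cost, so the firm shuts down and loses only its fixed cost.

Q = 0 (shut down); profit = -€100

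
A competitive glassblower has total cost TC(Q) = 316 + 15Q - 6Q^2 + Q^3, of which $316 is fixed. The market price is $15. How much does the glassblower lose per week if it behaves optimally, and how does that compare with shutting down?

AVC = 15 - 6Q + Q^2; min AVC = $6 at Q = 3. Since P = $15 ≥ min AVC, the firm produces.
With MC = 15 - 12Q + 3Q^2, P = MC on the upward-sloping part at Q* = 4.
TR = 15·4 = 60. TC = 316 + 28 = 344. Profit = 60 − 344 = -$284.
That loss of $284 beats the $316 the firm would lose by shutting down; producing recovers $32 of fixed cost.

Profit = -$284 at Q = 4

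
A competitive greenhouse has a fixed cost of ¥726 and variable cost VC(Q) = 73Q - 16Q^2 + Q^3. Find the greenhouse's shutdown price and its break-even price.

AVC = 73 - 16Q + Q^2; minimized at Q = 8, giving min AVC = ¥9. That is the shutdown price.
ATC = 726/Q + 73 - 16Q + Q^2. Setting dATC/dQ = −726/Q^2 − 16 + 2Q = 0 gives Q = 11 (since 2·11^3 − 16·11^2 = 726).
min ATC = 726/11 + 73 − 16·11 + 11^2 = ¥84. That is the break-even price.
For ¥9 ≤ P < ¥84 the firm produces at a loss; below ¥9 it shuts down.

Shutdown price = ¥9; break-even price = ¥84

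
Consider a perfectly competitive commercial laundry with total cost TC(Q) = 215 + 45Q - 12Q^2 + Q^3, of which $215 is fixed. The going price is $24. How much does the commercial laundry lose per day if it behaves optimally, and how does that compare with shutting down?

Profit = -$117 at Q = 7

AVC = 45 - 12Q + Q^2 has its minimum $9 at Q = 6; price $24 clears that bar, so the firm operates.
MC = 45 - 24Q + 3Q^2. Setting P = MC and taking the root on the rising branch gives Q* = 7.
TR = 24·7 = 168. TC = 215 + 70 = 285. Profit = 168 − 285 = -$117.
That loss of $117 beats the $215 the firm would lose by shutting down; producing recovers $98 of fixed cost.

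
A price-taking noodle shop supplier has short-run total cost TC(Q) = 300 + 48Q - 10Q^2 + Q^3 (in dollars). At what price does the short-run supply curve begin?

$23 per unit

The shutdown price is the minimum of AVC. VC = 48Q - 10Q^2 + Q^3, so AVC = 48 - 10Q + Q^2.
dAVC/dQ = -10 + 2Q = 0 gives Q = 5. min AVC = 48 - 10·5 + 5^2 = 23.
For P < $23 the firm produces nothing.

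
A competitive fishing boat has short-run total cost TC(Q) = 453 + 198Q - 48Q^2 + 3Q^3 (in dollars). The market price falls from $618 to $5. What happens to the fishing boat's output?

MC = 198 - 96Q + 9Q^2; the shutdown threshold is min AVC = $6 (at Q = 8).
At P = $618 ≥ min AVC, set P = MC on the rising branch: Q = 14.
At P = $5 < min AVC = $6, price no longer covers variable cost at any output, so the firm shuts down: Q = 0.

Output falls from 14 to 0 (the firm shuts down)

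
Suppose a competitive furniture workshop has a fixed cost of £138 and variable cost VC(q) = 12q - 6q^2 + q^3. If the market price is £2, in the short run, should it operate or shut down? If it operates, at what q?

Strip out fixed cost: VC = 12q - 6q^2 + q^3. Then AVC = 12 - 6q + q^2 and MC = 12 - 12q + 3q^2.
The AVC parabola has its vertex at q = 6/2 = 3, where AVC = 12 - 6·3 + 3^2 = £3.
Since P = £2 < min AVC = £3, price fails to cover variable cost at any output.
Shutting down limits the loss to fixed cost, £138.

Shut down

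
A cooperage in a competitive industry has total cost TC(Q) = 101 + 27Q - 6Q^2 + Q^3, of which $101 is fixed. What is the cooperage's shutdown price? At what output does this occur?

$18 per unit, at Q = 3

The firm shuts down when price falls below the minimum of average variable cost. AVC = VC/Q = 27 - 6Q + Q^2.
At the minimum of AVC, MC = AVC. MC = 27 - 12Q + 3Q^2; setting MC = AVC gives 2Q^2 - 6Q = 0, so Q = 3. min AVC = 18.
So the shutdown price is $18.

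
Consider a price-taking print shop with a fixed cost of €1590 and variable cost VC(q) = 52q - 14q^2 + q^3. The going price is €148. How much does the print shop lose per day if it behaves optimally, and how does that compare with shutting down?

Profit = -€150 at q = 12

AVC = 52 - 14q + q^2 has its minimum €3 at q = 7; price €148 clears that bar, so the firm operates.
MC = 52 - 28q + 3q^2. Setting P = MC and taking the root on the rising branch gives q* = 12.
TR = 148·12 = 1776. TC = 1590 + 336 = 1926. Profit = 1776 − 1926 = -€150.
That loss of €150 beats the €1590 the firm would lose by shutting down; producing recovers €1440 of fixed cost.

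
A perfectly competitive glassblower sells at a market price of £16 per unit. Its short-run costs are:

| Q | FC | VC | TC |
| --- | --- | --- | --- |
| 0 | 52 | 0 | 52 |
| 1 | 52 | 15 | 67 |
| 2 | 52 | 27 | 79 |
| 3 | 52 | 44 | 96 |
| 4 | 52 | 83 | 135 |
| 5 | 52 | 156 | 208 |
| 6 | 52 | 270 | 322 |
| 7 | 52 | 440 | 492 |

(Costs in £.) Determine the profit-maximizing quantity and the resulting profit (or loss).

Compute π = P·Q − TC at each output: Q=0: -52; Q=1: -51; Q=2: -47; Q=3: -48; Q=4: -71; Q=5: -128; Q=6: -226; Q=7: -380.
Profit is maximized at Q = 2. AVC there is 27/2 = £13.50 ≤ P, so producing beats shutting down (which would give -£52).

Q = 2; profit = -£47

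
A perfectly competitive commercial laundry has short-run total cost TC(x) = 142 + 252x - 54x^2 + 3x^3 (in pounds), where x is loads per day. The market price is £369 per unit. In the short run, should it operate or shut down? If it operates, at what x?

From TC, MC = TC'(x) = 252 - 108x + 9x^2 and AVC = VC/x = 252 - 54x + 3x^2.
AVC is minimized where dAVC/dx = -54 + 6x = 0, at x = 9; min AVC = 252 - 54·9 + 3·9^2 = £9.
Because £369 ≥ £9, revenue can cover variable cost; the firm operates.
Solving P = MC: -117 - 108x + 9x^2 = 0 ⇒ x = -1 or 13. On the upward-sloping branch, x* = 13.
Check: AVC at x = 13 is £57 ≤ P, so revenue covers variable cost.
Profit = P·x − TC = 369·13 − 883 = £3914.

Produce at x = 13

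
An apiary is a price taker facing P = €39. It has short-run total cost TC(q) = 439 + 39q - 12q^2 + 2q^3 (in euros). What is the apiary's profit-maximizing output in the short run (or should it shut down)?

From TC, MC = TC'(q) = 39 - 24q + 6q^2 and AVC = VC/q = 39 - 12q + 2q^2.
AVC hits its minimum where MC = AVC, at q = 3, giving min AVC = 39 - 12·3 + 2·3^2 = €21.
P = €39 exceeds min AVC = €21, so the firm stays open.
P = MC gives -24q + 6q^2 = 0, with roots 0 and 4. Take the larger (rising MC): q* = 4.
Check: AVC at q = 4 is €23 ≤ P, so revenue covers variable cost.
Profit = P·q − TC = 39·4 − 531 = -€375, a loss, but smaller than the €439 fixed cost the firm would lose by shutting down.

Produce at q = 4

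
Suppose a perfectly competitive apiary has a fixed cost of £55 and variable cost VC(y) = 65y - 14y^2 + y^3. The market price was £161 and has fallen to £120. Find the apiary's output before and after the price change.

AVC = 65 - 14y + y^2, minimized at y = 7 where min AVC = £16. MC = 65 - 28y + 3y^2.
At P = £161 ≥ min AVC, set P = MC on the rising branch: y = 12.
At P = £120 ≥ min AVC, set P = MC: y = 11. The firm stays open but cuts output.

Output falls from 12 to 11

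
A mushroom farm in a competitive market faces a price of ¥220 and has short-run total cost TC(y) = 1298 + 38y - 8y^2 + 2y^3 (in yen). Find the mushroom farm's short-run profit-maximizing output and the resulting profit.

Profit = -¥318 at y = 7

AVC = 38 - 8y + 2y^2 has its minimum ¥30 at y = 2; price ¥220 clears that bar, so the firm operates.
MC = 38 - 16y + 6y^2. Setting P = MC and taking the root on the rising branch gives y* = 7.
TR = 220·7 = 1540. TC = 1298 + 560 = 1858. Profit = 1540 − 1858 = -¥318.
Shutting down would mean losing the fixed cost of ¥1298, so operating at a loss of ¥318 is better by ¥980.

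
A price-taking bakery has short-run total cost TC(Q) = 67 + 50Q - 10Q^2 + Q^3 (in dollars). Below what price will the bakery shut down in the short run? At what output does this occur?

The shutdown price is the minimum of AVC. VC = 50Q - 10Q^2 + Q^3, so AVC = 50 - 10Q + Q^2.
dAVC/dQ = -10 + 2Q = 0 gives Q = 5. min AVC = 50 - 10·5 + 5^2 = 25.
For P < $25 the firm produces nothing.

$25 per unit, at Q = 5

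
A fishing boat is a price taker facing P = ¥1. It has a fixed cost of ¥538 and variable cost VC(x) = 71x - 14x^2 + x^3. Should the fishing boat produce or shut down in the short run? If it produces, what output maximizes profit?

Shut down

From TC, MC = TC'(x) = 71 - 28x + 3x^2 and AVC = VC/x = 71 - 14x + x^2.
AVC is minimized where dAVC/dx = -14 + 2x = 0, at x = 7; min AVC = 71 - 14·7 + 7^2 = ¥22.
Since P = ¥1 < min AVC = ¥22, price fails to cover variable cost at any output.
Shutting down limits the loss to fixed cost, ¥538.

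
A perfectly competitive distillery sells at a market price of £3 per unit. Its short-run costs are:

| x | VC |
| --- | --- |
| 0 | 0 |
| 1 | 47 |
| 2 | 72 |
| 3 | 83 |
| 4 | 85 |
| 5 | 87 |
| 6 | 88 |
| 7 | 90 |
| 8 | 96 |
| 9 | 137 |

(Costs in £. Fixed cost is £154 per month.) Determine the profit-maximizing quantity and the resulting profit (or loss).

x = 0 (shut down); profit = -£154

Profit at each row (π = 3x − TC): x=0: -154; x=1: -198; x=2: -220; x=3: -228; x=4: -227; x=5: -226; x=6: -224; x=7: -223; x=8: -226; x=9: -264.
Profit is highest at x = 0. Equivalently, the lowest AVC in the table is 96/8 ≈ £12 at x = 8, and P = £3 falls below it — price never covers variable cost, so the firm shuts down and loses only its fixed cost.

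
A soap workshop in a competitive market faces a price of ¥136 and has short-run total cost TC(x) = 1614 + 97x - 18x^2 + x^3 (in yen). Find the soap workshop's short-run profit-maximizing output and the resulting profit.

Profit = -¥262 at x = 13

AVC = 97 - 18x + x^2; min AVC = ¥16 at x = 9. Since P = ¥136 ≥ min AVC, the firm produces.
With MC = 97 - 36x + 3x^2, P = MC on the upward-sloping part at x* = 13.
TR = 136·13 = 1768. TC = 1614 + 416 = 2030. Profit = 1768 − 2030 = -¥262.
Shutting down would mean losing the fixed cost of ¥1614, so operating at a loss of ¥262 is better by ¥1352.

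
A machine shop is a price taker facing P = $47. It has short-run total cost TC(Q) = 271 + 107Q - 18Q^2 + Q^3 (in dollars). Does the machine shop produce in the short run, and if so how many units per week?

Produce at Q = 10

Strip out fixed cost: VC = 107Q - 18Q^2 + Q^3. Then AVC = 107 - 18Q + Q^2 and MC = 107 - 36Q + 3Q^2.
AVC is minimized where dAVC/dQ = -18 + 2Q = 0, at Q = 9; min AVC = 107 - 18·9 + 9^2 = $26.
Because $47 ≥ $26, revenue can cover variable cost; the firm operates.
P = MC gives 60 - 36Q + 3Q^2 = 0, with roots 2 and 10. Take the larger (rising MC): Q* = 10.
Check: AVC at Q = 10 is $27 ≤ P, so revenue covers variable cost.
Profit = P·Q − TC = 47·10 − 541 = -$71, a loss, but smaller than the $271 fixed cost the firm would lose by shutting down.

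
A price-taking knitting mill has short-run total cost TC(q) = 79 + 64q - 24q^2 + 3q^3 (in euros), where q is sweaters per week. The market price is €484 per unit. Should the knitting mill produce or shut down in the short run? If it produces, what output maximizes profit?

Strip out fixed cost: VC = 64q - 24q^2 + 3q^3. Then AVC = 64 - 24q + 3q^2 and MC = 64 - 48q + 9q^2.
AVC is minimized where dAVC/dq = -24 + 6q = 0, at q = 4; min AVC = 64 - 24·4 + 3·4^2 = €16.
P = €484 exceeds min AVC = €16, so the firm stays open.
Solving P = MC: -420 - 48q + 9q^2 = 0 ⇒ q = -14/3 or 10. On the upward-sloping branch, q* = 10.
Check: AVC at q = 10 is €124 ≤ P, so revenue covers variable cost.
Profit = P·q − TC = 484·10 − 1319 = €3521.

Produce at q = 10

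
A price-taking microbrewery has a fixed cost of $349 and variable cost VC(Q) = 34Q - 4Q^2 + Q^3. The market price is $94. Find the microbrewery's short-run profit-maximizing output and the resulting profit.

Profit = -$61 at Q = 6

AVC = 34 - 4Q + Q^2; min AVC = $30 at Q = 2. Since P = $94 ≥ min AVC, the firm produces.
With MC = 34 - 8Q + 3Q^2, P = MC on the upward-sloping part at Q* = 6.
TR = 94·6 = 564. TC = 349 + 276 = 625. Profit = 564 − 625 = -$61.
That loss of $61 beats the $349 the firm would lose by shutting down; producing recovers $288 of fixed cost.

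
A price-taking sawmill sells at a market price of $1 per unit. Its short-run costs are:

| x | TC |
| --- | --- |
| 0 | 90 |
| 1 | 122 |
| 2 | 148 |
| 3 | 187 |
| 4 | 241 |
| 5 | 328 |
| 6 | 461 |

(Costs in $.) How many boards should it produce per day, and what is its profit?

Tabulate TR − TC: x=0: -90; x=1: -121; x=2: -146; x=3: -184; x=4: -237; x=5: -323; x=6: -455.
Profit is highest at x = 0. Equivalently, the lowest AVC in the table is 58/2 ≈ $29 at x = 2, and P = $1 falls below it — price never covers variable cost, so the firm shuts down and loses only its fixed cost.

x = 0 (shut down); profit = -$90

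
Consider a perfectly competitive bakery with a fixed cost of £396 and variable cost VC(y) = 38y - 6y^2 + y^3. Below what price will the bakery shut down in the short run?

The firm shuts down when price falls below the minimum of average variable cost. AVC = VC/y = 38 - 6y + y^2.
At the minimum of AVC, MC = AVC. MC = 38 - 12y + 3y^2; setting MC = AVC gives 2y^2 - 6y = 0, so y = 3. min AVC = 29.
So the shutdown price is £29.

£29 per unit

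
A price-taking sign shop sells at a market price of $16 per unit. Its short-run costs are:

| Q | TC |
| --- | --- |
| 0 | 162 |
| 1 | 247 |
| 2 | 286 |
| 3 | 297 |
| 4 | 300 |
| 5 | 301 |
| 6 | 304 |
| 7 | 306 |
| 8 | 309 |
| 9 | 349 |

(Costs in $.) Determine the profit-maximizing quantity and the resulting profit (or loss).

Tabulate TR − TC: Q=0: -162; Q=1: -231; Q=2: -254; Q=3: -249; Q=4: -236; Q=5: -221; Q=6: -208; Q=7: -194; Q=8: -181; Q=9: -205.
Profit is highest at Q = 0. Equivalently, the lowest AVC in the table is 147/8 ≈ $18.38 at Q = 8, and P = $16 falls below it — price never covers variable cost, so the firm shuts down and loses only its fixed cost.

Q = 0 (shut down); profit = -$162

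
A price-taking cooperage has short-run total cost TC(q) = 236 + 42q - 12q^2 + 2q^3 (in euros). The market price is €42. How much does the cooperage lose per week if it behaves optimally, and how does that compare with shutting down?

Profit = -€172 at q = 4

AVC = 42 - 12q + 2q^2; min AVC = €24 at q = 3. Since P = €42 ≥ min AVC, the firm produces.
With MC = 42 - 24q + 6q^2, P = MC on the upward-sloping part at q* = 4.
TR = 42·4 = 168. TC = 236 + 104 = 340. Profit = 168 − 340 = -€172.
By producing, the firm covers all variable cost plus €64 of fixed cost; shutting down would lose the full €236.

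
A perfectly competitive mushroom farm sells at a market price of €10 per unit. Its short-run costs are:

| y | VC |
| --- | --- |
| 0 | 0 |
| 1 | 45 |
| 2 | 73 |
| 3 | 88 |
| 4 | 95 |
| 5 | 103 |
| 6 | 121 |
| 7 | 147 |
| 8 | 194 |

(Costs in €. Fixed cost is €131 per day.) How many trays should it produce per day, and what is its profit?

y = 0 (shut down); profit = -€131

Tabulate TR − TC: y=0: -131; y=1: -166; y=2: -184; y=3: -189; y=4: -186; y=5: -184; y=6: -192; y=7: -208; y=8: -245.
Profit is highest at y = 0. Equivalently, the lowest AVC in the table is 121/6 ≈ €20.17 at y = 6, and P = €10 falls below it — price never covers variable cost, so the firm shuts down and loses only its fixed cost.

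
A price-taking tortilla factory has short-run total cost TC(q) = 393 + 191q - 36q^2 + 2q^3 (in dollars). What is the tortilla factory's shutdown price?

The firm shuts down when price falls below the minimum of average variable cost. AVC = VC/q = 191 - 36q + 2q^2.
dAVC/dq = -36 + 4q = 0 gives q = 9. min AVC = 191 - 36·9 + 2·9^2 = 29.
For P < $29 the firm produces nothing.

$29 per unit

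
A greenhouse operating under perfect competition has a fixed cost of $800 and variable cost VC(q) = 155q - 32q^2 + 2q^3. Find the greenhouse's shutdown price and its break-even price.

Shutdown price = $27; break-even price = $115

Shutdown price = min AVC. AVC = 155 - 32q + 2q^2, with vertex at q = 8 and minimum $27.
ATC = 800/q + 155 - 32q + 2q^2. Setting dATC/dq = −800/q^2 − 32 + 4q = 0 gives q = 10 (since 4·10^3 − 32·10^2 = 800).
min ATC = 800/10 + 155 − 32·10 + 2·10^2 = $115. That is the break-even price.
Between these two prices the firm operates at a loss; above $115 it earns a profit.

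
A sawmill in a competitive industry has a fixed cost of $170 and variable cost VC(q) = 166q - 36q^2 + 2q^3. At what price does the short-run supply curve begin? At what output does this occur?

$4 per unit, at q = 9

The firm shuts down when price falls below the minimum of average variable cost. AVC = VC/q = 166 - 36q + 2q^2.
At the minimum of AVC, MC = AVC. MC = 166 - 72q + 6q^2; setting MC = AVC gives 4q^2 - 36q = 0, so q = 9. min AVC = 4.
So the shutdown price is $4.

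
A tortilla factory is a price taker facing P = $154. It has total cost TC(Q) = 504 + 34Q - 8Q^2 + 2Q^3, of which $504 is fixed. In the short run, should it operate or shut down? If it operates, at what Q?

Produce at Q = 6

From TC, MC = TC'(Q) = 34 - 16Q + 6Q^2 and AVC = VC/Q = 34 - 8Q + 2Q^2.
AVC hits its minimum where MC = AVC, at Q = 2, giving min AVC = 34 - 8·2 + 2·2^2 = $26.
P = $154 exceeds min AVC = $26, so the firm stays open.
Set P = MC: 154 = 34 - 16Q + 6Q^2 → -120 - 16Q + 6Q^2 = 0. The roots are Q = -10/3 and Q = 6; the profit-maximizing output is on the rising part of MC, so Q* = 6.
Check: AVC at Q = 6 is $58 ≤ P, so revenue covers variable cost.
Profit = P·Q − TC = 154·6 − 852 = $72.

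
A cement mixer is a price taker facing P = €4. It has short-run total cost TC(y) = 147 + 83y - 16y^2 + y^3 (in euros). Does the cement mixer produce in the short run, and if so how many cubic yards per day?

Variable cost is VC = 83y - 16y^2 + y^3, so AVC = VC/y = 83 - 16y + y^2 and MC = dTC/dy = 83 - 32y + 3y^2.
AVC is minimized where dAVC/dy = -16 + 2y = 0, at y = 8; min AVC = 83 - 16·8 + 8^2 = €19.
With P < min AVC (€4 < €19), every unit sold adds to the loss.
The firm minimizes its loss by shutting down and losing only its fixed cost of €147.

Shut down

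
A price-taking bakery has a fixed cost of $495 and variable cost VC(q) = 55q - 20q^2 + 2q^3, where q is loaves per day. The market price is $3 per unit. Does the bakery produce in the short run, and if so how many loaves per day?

Shut down

Strip out fixed cost: VC = 55q - 20q^2 + 2q^3. Then AVC = 55 - 20q + 2q^2 and MC = 55 - 40q + 6q^2.
AVC hits its minimum where MC = AVC, at q = 5, giving min AVC = 55 - 20·5 + 2·5^2 = $5.
Since P = $3 < min AVC = $5, price fails to cover variable cost at any output.
Best response: produce nothing and absorb the $495 fixed cost.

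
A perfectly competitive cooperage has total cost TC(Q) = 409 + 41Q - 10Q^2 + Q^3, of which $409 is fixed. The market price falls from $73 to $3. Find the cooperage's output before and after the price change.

AVC = 41 - 10Q + Q^2, minimized at Q = 5 where min AVC = $16. MC = 41 - 20Q + 3Q^2.
With P = $73 above the shutdown price, P = MC gives Q = 8.
At P = $3 < min AVC = $16, price no longer covers variable cost at any output, so the firm shuts down: Q = 0.

Output falls from 8 to 0 (the firm shuts down)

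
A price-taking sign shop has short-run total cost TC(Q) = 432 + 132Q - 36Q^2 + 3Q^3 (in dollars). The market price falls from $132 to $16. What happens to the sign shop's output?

Output falls from 8 to 0 (the firm shuts down)

AVC = 132 - 36Q + 3Q^2, minimized at Q = 6 where min AVC = $24. MC = 132 - 72Q + 9Q^2.
At P = $132 ≥ min AVC, set P = MC on the rising branch: Q = 8.
At P = $16 < min AVC = $24, price no longer covers variable cost at any output, so the firm shuts down: Q = 0.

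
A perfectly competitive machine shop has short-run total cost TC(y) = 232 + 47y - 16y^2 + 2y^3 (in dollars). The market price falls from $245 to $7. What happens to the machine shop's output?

Output falls from 9 to 0 (the firm shuts down)

MC = 47 - 32y + 6y^2; the shutdown threshold is min AVC = $15 (at y = 4).
With P = $245 above the shutdown price, P = MC gives y = 9.
At P = $7 < min AVC = $15, price no longer covers variable cost at any output, so the firm shuts down: y = 0.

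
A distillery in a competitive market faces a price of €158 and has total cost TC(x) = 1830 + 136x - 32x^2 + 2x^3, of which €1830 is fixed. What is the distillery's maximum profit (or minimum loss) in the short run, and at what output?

AVC = 136 - 32x + 2x^2 has its minimum €8 at x = 8; price €158 clears that bar, so the firm operates.
MC = 136 - 64x + 6x^2. Setting P = MC and taking the root on the rising branch gives x* = 11.
TR = 158·11 = 1738. TC = 1830 + 286 = 2116. Profit = 1738 − 2116 = -€378.
Shutting down would mean losing the fixed cost of €1830, so operating at a loss of €378 is better by €1452.

Profit = -€378 at x = 11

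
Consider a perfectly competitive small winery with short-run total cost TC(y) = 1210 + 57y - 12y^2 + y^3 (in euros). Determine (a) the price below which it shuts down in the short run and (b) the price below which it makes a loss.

Shutdown price = min AVC. AVC = 57 - 12y + y^2, with vertex at y = 6 and minimum €21.
ATC = 1210/y + 57 - 12y + y^2. Setting dATC/dy = −1210/y^2 − 12 + 2y = 0 gives y = 11 (since 2·11^3 − 12·11^2 = 1210).
min ATC = 1210/11 + 57 − 12·11 + 11^2 = €156. That is the break-even price.
Between these two prices the firm operates at a loss; above €156 it earns a profit.

Shutdown price = €21; break-even price = €156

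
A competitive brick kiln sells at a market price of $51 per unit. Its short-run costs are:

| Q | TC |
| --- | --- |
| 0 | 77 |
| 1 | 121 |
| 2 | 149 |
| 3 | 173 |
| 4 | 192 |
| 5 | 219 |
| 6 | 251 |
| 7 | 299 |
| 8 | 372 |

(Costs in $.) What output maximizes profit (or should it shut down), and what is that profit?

Q = 7; profit = $58

Compute π = P·Q − TC at each output: Q=0: -77; Q=1: -70; Q=2: -47; Q=3: -20; Q=4: 12; Q=5: 36; Q=6: 55; Q=7: 58; Q=8: 36.
Profit is maximized at Q = 7. AVC there is 222/7 = $31.71 ≤ P, so producing beats shutting down (which would give -$77).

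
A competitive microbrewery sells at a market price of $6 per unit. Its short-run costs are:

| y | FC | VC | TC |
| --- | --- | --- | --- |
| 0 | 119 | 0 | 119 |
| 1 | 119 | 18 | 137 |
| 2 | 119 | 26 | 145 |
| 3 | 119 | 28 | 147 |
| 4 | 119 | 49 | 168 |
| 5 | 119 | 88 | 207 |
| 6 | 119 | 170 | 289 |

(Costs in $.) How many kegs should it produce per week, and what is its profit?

y = 0 (shut down); profit = -$119

Profit at each row (π = 6y − TC): y=0: -119; y=1: -131; y=2: -133; y=3: -129; y=4: -144; y=5: -177; y=6: -253.
Profit is highest at y = 0. Equivalently, the lowest AVC in the table is 28/3 ≈ $9.33 at y = 3, and P = $6 falls below it — price never covers variable cost, so the firm shuts down and loses only its fixed cost.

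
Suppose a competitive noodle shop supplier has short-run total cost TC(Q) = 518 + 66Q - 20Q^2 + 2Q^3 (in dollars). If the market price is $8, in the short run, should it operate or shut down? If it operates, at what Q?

Shut down

Variable cost is VC = 66Q - 20Q^2 + 2Q^3, so AVC = VC/Q = 66 - 20Q + 2Q^2 and MC = dTC/dQ = 66 - 40Q + 6Q^2.
AVC is minimized where dAVC/dQ = -20 + 4Q = 0, at Q = 5; min AVC = 66 - 20·5 + 2·5^2 = $16.
With P < min AVC ($8 < $16), every unit sold adds to the loss.
Best response: produce nothing and absorb the $518 fixed cost.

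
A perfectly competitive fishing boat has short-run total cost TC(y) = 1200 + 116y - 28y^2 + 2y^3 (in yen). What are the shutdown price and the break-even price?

AVC = 116 - 28y + 2y^2; minimized at y = 7, giving min AVC = ¥18. That is the shutdown price.
ATC = 1200/y + 116 - 28y + 2y^2. Setting dATC/dy = −1200/y^2 − 28 + 4y = 0 gives y = 10 (since 4·10^3 − 28·10^2 = 1200).
min ATC = 1200/10 + 116 − 28·10 + 2·10^2 = ¥156. That is the break-even price.
Between these two prices the firm operates at a loss; above ¥156 it earns a profit.

Shutdown price = ¥18; break-even price = ¥156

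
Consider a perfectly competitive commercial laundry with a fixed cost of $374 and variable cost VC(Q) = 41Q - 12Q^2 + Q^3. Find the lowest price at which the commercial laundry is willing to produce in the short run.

The firm shuts down when price falls below the minimum of average variable cost. AVC = VC/Q = 41 - 12Q + Q^2.
dAVC/dQ = -12 + 2Q = 0 gives Q = 6. min AVC = 41 - 12·6 + 6^2 = 5.
The firm shuts down for any P below $5.

$5 per unit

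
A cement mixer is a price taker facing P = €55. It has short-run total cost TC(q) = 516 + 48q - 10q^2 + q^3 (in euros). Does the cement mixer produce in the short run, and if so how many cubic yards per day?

Produce at q = 7

From TC, MC = TC'(q) = 48 - 20q + 3q^2 and AVC = VC/q = 48 - 10q + q^2.
The AVC parabola has its vertex at q = 10/2 = 5, where AVC = 48 - 10·5 + 5^2 = €23.
P = €55 exceeds min AVC = €23, so the firm stays open.
Solving P = MC: -7 - 20q + 3q^2 = 0 ⇒ q = -1/3 or 7. On the upward-sloping branch, q* = 7.
Check: AVC at q = 7 is €27 ≤ P, so revenue covers variable cost.
Profit = P·q − TC = 55·7 − 705 = -€320, a loss, but smaller than the €516 fixed cost the firm would lose by shutting down.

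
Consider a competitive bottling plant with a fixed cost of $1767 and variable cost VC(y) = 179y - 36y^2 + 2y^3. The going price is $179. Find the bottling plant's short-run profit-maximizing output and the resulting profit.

Profit = -$39 at y = 12

AVC = 179 - 36y + 2y^2; min AVC = $17 at y = 9. Since P = $179 ≥ min AVC, the firm produces.
MC = 179 - 72y + 6y^2. Setting P = MC and taking the root on the rising branch gives y* = 12.
TR = 179·12 = 2148. TC = 1767 + 420 = 2187. Profit = 2148 − 2187 = -$39.
That loss of $39 beats the $1767 the firm would lose by shutting down; producing recovers $1728 of fixed cost.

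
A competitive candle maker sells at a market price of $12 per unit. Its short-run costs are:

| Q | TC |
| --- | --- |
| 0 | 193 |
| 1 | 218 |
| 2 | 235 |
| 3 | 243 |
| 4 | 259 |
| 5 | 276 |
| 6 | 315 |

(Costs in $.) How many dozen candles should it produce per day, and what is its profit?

Q = 0 (shut down); profit = -$193

Compute π = P·Q − TC at each output: Q=0: -193; Q=1: -206; Q=2: -211; Q=3: -207; Q=4: -211; Q=5: -216; Q=6: -243.
Profit is highest at Q = 0. Equivalently, the lowest AVC in the table is 66/4 ≈ $16.50 at Q = 4, and P = $12 falls below it — price never covers variable cost, so the firm shuts down and loses only its fixed cost.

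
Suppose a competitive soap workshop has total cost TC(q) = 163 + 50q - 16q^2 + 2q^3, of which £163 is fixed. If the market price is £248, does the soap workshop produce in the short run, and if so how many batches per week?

Produce at q = 9

From TC, MC = TC'(q) = 50 - 32q + 6q^2 and AVC = VC/q = 50 - 16q + 2q^2.
AVC hits its minimum where MC = AVC, at q = 4, giving min AVC = 50 - 16·4 + 2·4^2 = £18.
P = £248 exceeds min AVC = £18, so the firm stays open.
P = MC gives -198 - 32q + 6q^2 = 0, with roots -11/3 and 9. Take the larger (rising MC): q* = 9.
Check: AVC at q = 9 is £68 ≤ P, so revenue covers variable cost.
Profit = P·q − TC = 248·9 − 775 = £1457.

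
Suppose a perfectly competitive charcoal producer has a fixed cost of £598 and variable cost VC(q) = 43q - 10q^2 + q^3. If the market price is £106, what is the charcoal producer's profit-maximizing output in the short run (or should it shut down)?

Produce at q = 9

Strip out fixed cost: VC = 43q - 10q^2 + q^3. Then AVC = 43 - 10q + q^2 and MC = 43 - 20q + 3q^2.
The AVC parabola has its vertex at q = 10/2 = 5, where AVC = 43 - 10·5 + 5^2 = £18.
Because £106 ≥ £18, revenue can cover variable cost; the firm operates.
Set P = MC: 106 = 43 - 20q + 3q^2 → -63 - 20q + 3q^2 = 0. The roots are q = -7/3 and q = 9; the profit-maximizing output is on the rising part of MC, so q* = 9.
Check: AVC at q = 9 is £34 ≤ P, so revenue covers variable cost.
Profit = P·q − TC = 106·9 − 904 = £50.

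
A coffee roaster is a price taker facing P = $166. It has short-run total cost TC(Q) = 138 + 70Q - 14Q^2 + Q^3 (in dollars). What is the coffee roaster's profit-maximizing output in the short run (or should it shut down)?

Produce at Q = 12

Variable cost is VC = 70Q - 14Q^2 + Q^3, so AVC = VC/Q = 70 - 14Q + Q^2 and MC = dTC/dQ = 70 - 28Q + 3Q^2.
AVC hits its minimum where MC = AVC, at Q = 7, giving min AVC = 70 - 14·7 + 7^2 = $21.
Since P = $166 ≥ min AVC = $21, price covers variable cost and the firm should produce.
Set P = MC: 166 = 70 - 28Q + 3Q^2 → -96 - 28Q + 3Q^2 = 0. The roots are Q = -8/3 and Q = 12; the profit-maximizing output is on the rising part of MC, so Q* = 12.
Check: AVC at Q = 12 is $46 ≤ P, so revenue covers variable cost.
Profit = P·Q − TC = 166·12 − 690 = $1302.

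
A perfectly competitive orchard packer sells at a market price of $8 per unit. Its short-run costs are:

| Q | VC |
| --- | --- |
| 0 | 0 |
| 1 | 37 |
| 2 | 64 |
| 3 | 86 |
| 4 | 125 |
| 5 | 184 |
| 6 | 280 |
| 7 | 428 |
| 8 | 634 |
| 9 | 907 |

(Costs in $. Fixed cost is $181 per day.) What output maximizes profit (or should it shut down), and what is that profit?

Q = 0 (shut down); profit = -$181

Profit at each row (π = 8Q − TC): Q=0: -181; Q=1: -210; Q=2: -229; Q=3: -243; Q=4: -274; Q=5: -325; Q=6: -413; Q=7: -553; Q=8: -751; Q=9: -1016.
Profit is highest at Q = 0. Equivalently, the lowest AVC in the table is 86/3 ≈ $28.67 at Q = 3, and P = $8 falls below it — price never covers variable cost, so the firm shuts down and loses only its fixed cost.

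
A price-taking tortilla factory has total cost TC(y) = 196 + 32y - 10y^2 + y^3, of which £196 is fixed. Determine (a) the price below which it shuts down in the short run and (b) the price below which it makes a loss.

Shutdown price = £7; break-even price = £39

Shutdown price = min AVC. AVC = 32 - 10y + y^2, with vertex at y = 5 and minimum £7.
ATC = 196/y + 32 - 10y + y^2. Setting dATC/dy = −196/y^2 − 10 + 2y = 0 gives y = 7 (since 2·7^3 − 10·7^2 = 196).
min ATC = 196/7 + 32 − 10·7 + 7^2 = £39. That is the break-even price.
For £7 ≤ P < £39 the firm produces at a loss; below £7 it shuts down.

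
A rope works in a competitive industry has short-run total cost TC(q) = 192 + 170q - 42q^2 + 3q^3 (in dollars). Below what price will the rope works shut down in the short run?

$23 per unit

The firm shuts down when price falls below the minimum of average variable cost. AVC = VC/q = 170 - 42q + 3q^2.
At the minimum of AVC, MC = AVC. MC = 170 - 84q + 9q^2; setting MC = AVC gives 6q^2 - 42q = 0, so q = 7. min AVC = 23.
So the shutdown price is $23.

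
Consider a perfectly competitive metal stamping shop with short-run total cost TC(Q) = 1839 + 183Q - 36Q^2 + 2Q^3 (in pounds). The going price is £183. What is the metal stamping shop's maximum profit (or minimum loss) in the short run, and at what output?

AVC = 183 - 36Q + 2Q^2 has its minimum £21 at Q = 9; price £183 clears that bar, so the firm operates.
MC = 183 - 72Q + 6Q^2. Setting P = MC and taking the root on the rising branch gives Q* = 12.
TR = 183·12 = 2196. TC = 1839 + 468 = 2307. Profit = 2196 − 2307 = -£111.
Shutting down would mean losing the fixed cost of £1839, so operating at a loss of £111 is better by £1728.

Profit = -£111 at Q = 12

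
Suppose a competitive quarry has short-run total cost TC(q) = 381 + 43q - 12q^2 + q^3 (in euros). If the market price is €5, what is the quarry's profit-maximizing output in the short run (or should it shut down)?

Variable cost is VC = 43q - 12q^2 + q^3, so AVC = VC/q = 43 - 12q + q^2 and MC = dTC/dq = 43 - 24q + 3q^2.
AVC hits its minimum where MC = AVC, at q = 6, giving min AVC = 43 - 12·6 + 6^2 = €7.
P = €5 lies below min AVC = €7; no output level covers variable cost.
The firm minimizes its loss by shutting down and losing only its fixed cost of €381.

Shut down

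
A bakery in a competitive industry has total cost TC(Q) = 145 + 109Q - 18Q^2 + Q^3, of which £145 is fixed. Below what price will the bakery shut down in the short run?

The shutdown price is the minimum of AVC. VC = 109Q - 18Q^2 + Q^3, so AVC = 109 - 18Q + Q^2.
dAVC/dQ = -18 + 2Q = 0 gives Q = 9. min AVC = 109 - 18·9 + 9^2 = 28.
So the shutdown price is £28.

£28 per unit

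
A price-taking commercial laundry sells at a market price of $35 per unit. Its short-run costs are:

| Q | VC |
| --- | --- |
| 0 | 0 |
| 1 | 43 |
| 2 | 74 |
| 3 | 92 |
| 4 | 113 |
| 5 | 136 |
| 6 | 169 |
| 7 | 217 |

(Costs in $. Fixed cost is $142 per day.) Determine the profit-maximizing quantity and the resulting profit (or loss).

Q = 6; profit = -$101

Compute π = P·Q − TC at each output: Q=0: -142; Q=1: -150; Q=2: -146; Q=3: -129; Q=4: -115; Q=5: -103; Q=6: -101; Q=7: -114.
Profit is maximized at Q = 6. AVC there is 169/6 = $28.17 ≤ P, so producing beats shutting down (which would give -$142).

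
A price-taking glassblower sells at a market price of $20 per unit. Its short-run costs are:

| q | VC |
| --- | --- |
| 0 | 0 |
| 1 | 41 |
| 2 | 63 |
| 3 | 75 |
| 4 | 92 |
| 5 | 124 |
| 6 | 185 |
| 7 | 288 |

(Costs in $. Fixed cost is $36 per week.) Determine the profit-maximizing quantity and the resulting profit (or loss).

q = 0 (shut down); profit = -$36

Compute π = P·q − TC at each output: q=0: -36; q=1: -57; q=2: -59; q=3: -51; q=4: -48; q=5: -60; q=6: -101; q=7: -184.
Profit is highest at q = 0. Equivalently, the lowest AVC in the table is 92/4 ≈ $23 at q = 4, and P = $20 falls below it — price never covers variable cost, so the firm shuts down and loses only its fixed cost.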